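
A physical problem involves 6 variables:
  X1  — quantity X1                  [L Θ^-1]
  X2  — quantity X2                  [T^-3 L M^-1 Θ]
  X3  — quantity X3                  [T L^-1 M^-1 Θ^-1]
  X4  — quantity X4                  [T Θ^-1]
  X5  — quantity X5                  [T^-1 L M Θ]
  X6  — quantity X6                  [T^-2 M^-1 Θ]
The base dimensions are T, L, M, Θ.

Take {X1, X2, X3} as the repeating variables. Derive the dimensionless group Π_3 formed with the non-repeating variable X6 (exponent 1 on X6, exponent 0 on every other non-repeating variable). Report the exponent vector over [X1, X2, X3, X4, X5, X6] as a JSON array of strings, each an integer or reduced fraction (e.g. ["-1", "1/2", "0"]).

["1/2", "-3/4", "-1/4", "0", "0", "1"]

Write exponents as rows T,L,M,Θ / cols X1,X2,X3,X4,X5,X6:
  T: [ 0 -3  1  1 -1 -2]
  L: [ 1  1 -1  0  1  0]
  M: [ 0 -1 -1  0  1 -1]
  Θ: [-1  1 -1 -1  1  1]
RREF → pivots at {X1,X2,X3} ⇒ r = 3
Repeat: X1,X2,X3; free: X4,X5,X6
RREF:
  r0: [   1    0    0  1/2    0 -1/2]
  r1: [   0    1    0 -1/4    0  3/4]
  r2: [   0    0    1  1/4   -1  1/4]
  r3: [   0    0    0    0    0    0]
Fix exponent of X6 at 1, X4 at 0, X5 at 0; solve each RREF row for its pivot's exponent:
  r0: exp(X1) + (-1/2)·1 = 0 ⇒ exp(X1) = 1/2
  r1: exp(X2) + (3/4)·1 = 0 ⇒ exp(X2) = -3/4
  r2: exp(X3) + (1/4)·1 = 0 ⇒ exp(X3) = -1/4
Π_3 = X1^(1/2) · X2^(-3/4) · X3^(-1/4) · X6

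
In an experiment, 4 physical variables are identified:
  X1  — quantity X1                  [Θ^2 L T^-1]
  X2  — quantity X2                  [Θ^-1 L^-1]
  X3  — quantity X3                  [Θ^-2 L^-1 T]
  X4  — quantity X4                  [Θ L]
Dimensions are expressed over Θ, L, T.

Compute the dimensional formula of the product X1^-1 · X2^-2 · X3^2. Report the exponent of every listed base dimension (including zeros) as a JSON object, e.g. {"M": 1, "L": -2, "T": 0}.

{"Θ": -4, "L": -1, "T": 3}

Dimensional matrix (Θ×L×T by X1×X2×X3×X4):
  Θ: [ 2 -1 -2  1]
  L: [ 1 -1 -1  1]
  T: [-1  0  1  0]
  [Θ]: (-1)·2+(-2)·-1+(2)·-2 = -4
  [L]: (-1)·1+(-2)·-1+(2)·-1 = -1
  [T]: (-1)·-1+(-2)·0+(2)·1 = 3
⇒ Θ^-4 L^-1 T^3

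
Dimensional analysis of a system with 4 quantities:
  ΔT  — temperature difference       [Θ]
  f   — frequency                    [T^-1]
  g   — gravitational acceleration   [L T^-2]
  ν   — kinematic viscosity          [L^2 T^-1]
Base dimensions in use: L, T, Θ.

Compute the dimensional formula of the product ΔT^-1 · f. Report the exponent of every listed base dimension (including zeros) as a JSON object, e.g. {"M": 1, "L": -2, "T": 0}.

Write exponents as rows L,T,Θ / cols ΔT,f,g,ν:
  L: [ 0  0  1  2]
  T: [ 0 -1 -2 -1]
  Θ: [ 1  0  0  0]
  [L]: (-1)·0+(1)·0 = 0
  [T]: (-1)·0+(1)·-1 = -1
  [Θ]: (-1)·1+(1)·0 = -1
⇒ T^-1 Θ^-1

{"L": 0, "T": -1, "Θ": -1}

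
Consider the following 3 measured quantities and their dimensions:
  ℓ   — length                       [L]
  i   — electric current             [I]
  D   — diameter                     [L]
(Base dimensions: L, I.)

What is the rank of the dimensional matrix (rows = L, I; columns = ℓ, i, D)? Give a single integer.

2

Write exponents as rows L,I / cols ℓ,i,D:
  L: [ 1  0  1]
  I: [ 0  1  0]
RREF → pivots at {ℓ,i} ⇒ r = 2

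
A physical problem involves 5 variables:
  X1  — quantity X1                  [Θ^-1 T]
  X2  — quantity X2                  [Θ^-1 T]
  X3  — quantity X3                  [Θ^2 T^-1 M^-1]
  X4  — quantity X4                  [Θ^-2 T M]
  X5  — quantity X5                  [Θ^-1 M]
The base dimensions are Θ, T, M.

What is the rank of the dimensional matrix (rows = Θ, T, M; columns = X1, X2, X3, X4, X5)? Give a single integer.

2

Exponent matrix [Θ,T,M] × [X1,X2,X3,X4,X5]:
  Θ: [-1 -1  2 -2 -1]
  T: [ 1  1 -1  1  0]
  M: [ 0  0 -1  1  1]
Row reduction gives pivot columns X1,X3; rank = 2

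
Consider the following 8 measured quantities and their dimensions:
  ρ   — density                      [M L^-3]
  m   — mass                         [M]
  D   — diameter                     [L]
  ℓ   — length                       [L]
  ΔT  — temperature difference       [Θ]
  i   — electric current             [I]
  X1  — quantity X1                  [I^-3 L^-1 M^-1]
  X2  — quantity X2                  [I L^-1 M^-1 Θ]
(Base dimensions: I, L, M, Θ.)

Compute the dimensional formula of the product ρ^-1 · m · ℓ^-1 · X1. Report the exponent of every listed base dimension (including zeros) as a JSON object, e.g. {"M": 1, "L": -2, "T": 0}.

{"I": -3, "L": 1, "M": -1, "Θ": 0}

Exponent matrix [I,L,M,Θ] × [ρ,m,D,ℓ,ΔT,i,X1,X2]:
  I: [ 0  0  0  0  0  1 -3  1]
  L: [-3  0  1  1  0  0 -1 -1]
  M: [ 1  1  0  0  0  0 -1 -1]
  Θ: [ 0  0  0  0  1  0  0  1]
  [I]: (-1)·0+(1)·0+(-1)·0+(1)·-3 = -3
  [L]: (-1)·-3+(1)·0+(-1)·1+(1)·-1 = 1
  [M]: (-1)·1+(1)·1+(-1)·0+(1)·-1 = -1
  [Θ]: (-1)·0+(1)·0+(-1)·0+(1)·0 = 0
⇒ I^-3 L M^-1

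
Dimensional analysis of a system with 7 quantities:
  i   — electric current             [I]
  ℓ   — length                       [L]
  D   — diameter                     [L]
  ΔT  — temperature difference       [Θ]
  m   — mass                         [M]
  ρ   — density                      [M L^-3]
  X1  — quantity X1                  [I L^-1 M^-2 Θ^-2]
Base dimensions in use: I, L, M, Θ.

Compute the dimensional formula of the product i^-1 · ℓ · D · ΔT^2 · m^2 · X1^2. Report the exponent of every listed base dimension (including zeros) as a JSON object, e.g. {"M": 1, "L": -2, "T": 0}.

Write exponents as rows I,L,M,Θ / cols i,ℓ,D,ΔT,m,ρ,X1:
  I: [ 1  0  0  0  0  0  1]
  L: [ 0  1  1  0  0 -3 -1]
  M: [ 0  0  0  0  1  1 -2]
  Θ: [ 0  0  0  1  0  0 -2]
  [I]: (-1)·1+(1)·0+(1)·0+(2)·0+(2)·0+(2)·1 = 1
  [L]: (-1)·0+(1)·1+(1)·1+(2)·0+(2)·0+(2)·-1 = 0
  [M]: (-1)·0+(1)·0+(1)·0+(2)·0+(2)·1+(2)·-2 = -2
  [Θ]: (-1)·0+(1)·0+(1)·0+(2)·1+(2)·0+(2)·-2 = -2
⇒ I M^-2 Θ^-2

{"I": 1, "L": 0, "M": -2, "Θ": -2}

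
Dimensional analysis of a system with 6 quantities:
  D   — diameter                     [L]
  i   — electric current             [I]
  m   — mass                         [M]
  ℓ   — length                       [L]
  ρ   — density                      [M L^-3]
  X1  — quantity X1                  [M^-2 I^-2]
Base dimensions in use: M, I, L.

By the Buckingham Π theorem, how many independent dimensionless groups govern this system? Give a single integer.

3

Write exponents as rows M,I,L / cols D,i,m,ℓ,ρ,X1:
  M: [ 0  0  1  0  1 -2]
  I: [ 0  1  0  0  0 -2]
  L: [ 1  0  0  1 -3  0]
RREF → pivots at {D,i,m} ⇒ r = 3
n=6, r=3 ⇒ 3 dimensionless groups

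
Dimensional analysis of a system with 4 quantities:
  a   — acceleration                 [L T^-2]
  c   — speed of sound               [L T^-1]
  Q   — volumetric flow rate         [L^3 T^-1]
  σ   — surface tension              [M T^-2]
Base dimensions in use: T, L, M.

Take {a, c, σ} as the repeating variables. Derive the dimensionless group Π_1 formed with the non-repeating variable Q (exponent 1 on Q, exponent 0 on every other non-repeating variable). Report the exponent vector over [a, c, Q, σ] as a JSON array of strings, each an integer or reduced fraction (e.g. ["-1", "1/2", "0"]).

Write exponents as rows T,L,M / cols a,c,Q,σ:
  T: [-2 -1 -1 -2]
  L: [ 1  1  3  0]
  M: [ 0  0  0  1]
Echelon form has 3 nonzero rows (pivots: a,c,σ)
Repeat: a,c,σ; free: Q
RREF:
  r0: [   1    0   -2    0]
  r1: [   0    1    5    0]
  r2: [   0    0    0    1]
Fix exponent of Q at 1; solve each RREF row for its pivot's exponent:
  r0: exp(a) + (-2)·1 = 0 ⇒ exp(a) = 2
  r1: exp(c) + (5)·1 = 0 ⇒ exp(c) = -5
  r2: exp(σ) + (0)·1 = 0 ⇒ exp(σ) = 0
Π_1 = a^2 · c^-5 · Q

["2", "-5", "1", "0"]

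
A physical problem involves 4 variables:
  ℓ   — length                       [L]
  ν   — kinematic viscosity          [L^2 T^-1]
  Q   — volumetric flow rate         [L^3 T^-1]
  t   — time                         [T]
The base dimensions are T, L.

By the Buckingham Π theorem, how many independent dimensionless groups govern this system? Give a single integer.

Write exponents as rows T,L / cols ℓ,ν,Q,t:
  T: [ 0 -1 -1  1]
  L: [ 1  2  3  0]
Echelon form has 2 nonzero rows (pivots: ℓ,ν)
Π count = n − r = 4 − 2 = 2

2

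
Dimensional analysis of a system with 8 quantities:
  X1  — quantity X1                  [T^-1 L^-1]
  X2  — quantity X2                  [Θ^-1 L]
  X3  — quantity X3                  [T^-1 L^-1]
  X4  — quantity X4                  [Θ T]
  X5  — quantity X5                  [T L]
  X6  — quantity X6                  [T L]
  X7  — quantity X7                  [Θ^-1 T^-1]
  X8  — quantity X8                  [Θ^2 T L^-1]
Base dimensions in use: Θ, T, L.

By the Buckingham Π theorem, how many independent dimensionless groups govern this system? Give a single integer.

6

Write exponents as rows Θ,T,L / cols X1,X2,X3,X4,X5,X6,X7,X8:
  Θ: [ 0 -1  0  1  0  0 -1  2]
  T: [-1  0 -1  1  1  1 -1  1]
  L: [-1  1 -1  0  1  1  0 -1]
Echelon form has 2 nonzero rows (pivots: X1,X2)
n=8, r=2 ⇒ 6 dimensionless groups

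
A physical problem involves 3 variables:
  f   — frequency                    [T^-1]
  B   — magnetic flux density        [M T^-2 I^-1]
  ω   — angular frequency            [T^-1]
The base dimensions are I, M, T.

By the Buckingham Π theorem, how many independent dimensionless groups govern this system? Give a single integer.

1

Exponent matrix [I,M,T] × [f,B,ω]:
  I: [ 0 -1  0]
  M: [ 0  1  0]
  T: [-1 -2 -1]
RREF → pivots at {f,B} ⇒ r = 2
3 vars − rank 2 = 1 Π group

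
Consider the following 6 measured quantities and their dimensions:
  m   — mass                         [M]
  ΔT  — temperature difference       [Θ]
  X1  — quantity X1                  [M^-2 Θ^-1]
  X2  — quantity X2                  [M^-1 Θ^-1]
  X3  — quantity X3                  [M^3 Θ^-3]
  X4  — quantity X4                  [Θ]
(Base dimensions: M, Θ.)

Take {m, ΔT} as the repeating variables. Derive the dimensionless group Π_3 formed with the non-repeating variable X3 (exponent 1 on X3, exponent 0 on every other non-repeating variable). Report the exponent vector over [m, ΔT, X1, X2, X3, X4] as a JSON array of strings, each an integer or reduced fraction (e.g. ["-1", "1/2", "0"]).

Exponent matrix [M,Θ] × [m,ΔT,X1,X2,X3,X4]:
  M: [ 1  0 -2 -1  3  0]
  Θ: [ 0  1 -1 -1 -3  1]
Row reduction gives pivot columns m,ΔT; rank = 2
Repeat: m,ΔT; free: X1,X2,X3,X4
RREF:
  r0: [   1    0   -2   -1    3    0]
  r1: [   0    1   -1   -1   -3    1]
Fix exponent of X3 at 1, X1 at 0, X2 at 0, X4 at 0; solve each RREF row for its pivot's exponent:
  r0: exp(m) + (3)·1 = 0 ⇒ exp(m) = -3
  r1: exp(ΔT) + (-3)·1 = 0 ⇒ exp(ΔT) = 3
Π_3 = m^-3 · ΔT^3 · X3

["-3", "3", "0", "0", "1", "0"]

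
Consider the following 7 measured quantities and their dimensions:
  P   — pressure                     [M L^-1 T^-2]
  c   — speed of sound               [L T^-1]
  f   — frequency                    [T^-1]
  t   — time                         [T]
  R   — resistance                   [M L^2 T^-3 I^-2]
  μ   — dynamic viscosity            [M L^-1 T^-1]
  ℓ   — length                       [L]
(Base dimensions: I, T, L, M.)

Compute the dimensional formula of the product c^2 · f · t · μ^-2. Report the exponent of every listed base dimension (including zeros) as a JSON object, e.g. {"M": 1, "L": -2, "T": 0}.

{"I": 0, "T": 0, "L": 4, "M": -2}

Dimensional matrix (I×T×L×M by P×c×f×t×R×μ×ℓ):
  I: [ 0  0  0  0 -2  0  0]
  T: [-2 -1 -1  1 -3 -1  0]
  L: [-1  1  0  0  2 -1  1]
  M: [ 1  0  0  0  1  1  0]
  [I]: (2)·0+(1)·0+(1)·0+(-2)·0 = 0
  [T]: (2)·-1+(1)·-1+(1)·1+(-2)·-1 = 0
  [L]: (2)·1+(1)·0+(1)·0+(-2)·-1 = 4
  [M]: (2)·0+(1)·0+(1)·0+(-2)·1 = -2
⇒ L^4 M^-2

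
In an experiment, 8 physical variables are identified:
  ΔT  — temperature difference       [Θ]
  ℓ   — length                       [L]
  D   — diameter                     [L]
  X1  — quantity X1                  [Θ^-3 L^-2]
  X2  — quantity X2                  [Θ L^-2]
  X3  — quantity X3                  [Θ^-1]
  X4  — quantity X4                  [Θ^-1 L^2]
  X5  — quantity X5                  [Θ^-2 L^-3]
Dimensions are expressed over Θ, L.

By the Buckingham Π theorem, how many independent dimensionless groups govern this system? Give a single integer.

Write exponents as rows Θ,L / cols ΔT,ℓ,D,X1,X2,X3,X4,X5:
  Θ: [ 1  0  0 -3  1 -1 -1 -2]
  L: [ 0  1  1 -2 -2  0  2 -3]
Row reduction gives pivot columns ΔT,ℓ; rank = 2
8 vars − rank 2 = 6 Π groups

6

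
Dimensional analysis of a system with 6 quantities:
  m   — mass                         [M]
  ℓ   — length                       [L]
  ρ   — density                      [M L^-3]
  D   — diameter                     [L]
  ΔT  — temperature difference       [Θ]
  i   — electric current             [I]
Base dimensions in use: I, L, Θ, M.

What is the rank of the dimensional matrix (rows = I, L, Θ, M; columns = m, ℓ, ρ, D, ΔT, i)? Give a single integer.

Exponent matrix [I,L,Θ,M] × [m,ℓ,ρ,D,ΔT,i]:
  I: [ 0  0  0  0  0  1]
  L: [ 0  1 -3  1  0  0]
  Θ: [ 0  0  0  0  1  0]
  M: [ 1  0  1  0  0  0]
RREF → pivots at {m,ℓ,ΔT,i} ⇒ r = 4

4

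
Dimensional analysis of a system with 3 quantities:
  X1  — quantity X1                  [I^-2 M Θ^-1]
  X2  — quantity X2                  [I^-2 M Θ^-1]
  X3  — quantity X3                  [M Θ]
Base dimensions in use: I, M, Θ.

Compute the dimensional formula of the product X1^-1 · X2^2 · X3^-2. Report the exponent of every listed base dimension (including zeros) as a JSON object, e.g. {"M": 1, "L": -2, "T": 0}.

Exponent matrix [I,M,Θ] × [X1,X2,X3]:
  I: [-2 -2  0]
  M: [ 1  1  1]
  Θ: [-1 -1  1]
  [I]: (-1)·-2+(2)·-2+(-2)·0 = -2
  [M]: (-1)·1+(2)·1+(-2)·1 = -1
  [Θ]: (-1)·-1+(2)·-1+(-2)·1 = -3
⇒ I^-2 M^-1 Θ^-3

{"I": -2, "M": -1, "Θ": -3}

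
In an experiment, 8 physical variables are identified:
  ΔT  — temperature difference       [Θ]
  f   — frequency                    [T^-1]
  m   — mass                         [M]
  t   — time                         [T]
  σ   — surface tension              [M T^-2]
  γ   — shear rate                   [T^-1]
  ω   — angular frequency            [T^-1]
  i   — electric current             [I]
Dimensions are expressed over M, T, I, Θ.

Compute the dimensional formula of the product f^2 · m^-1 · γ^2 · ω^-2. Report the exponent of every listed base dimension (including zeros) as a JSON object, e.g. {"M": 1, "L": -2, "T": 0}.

{"M": -1, "T": -2, "I": 0, "Θ": 0}

Write exponents as rows M,T,I,Θ / cols ΔT,f,m,t,σ,γ,ω,i:
  M: [ 0  0  1  0  1  0  0  0]
  T: [ 0 -1  0  1 -2 -1 -1  0]
  I: [ 0  0  0  0  0  0  0  1]
  Θ: [ 1  0  0  0  0  0  0  0]
  [M]: (2)·0+(-1)·1+(2)·0+(-2)·0 = -1
  [T]: (2)·-1+(-1)·0+(2)·-1+(-2)·-1 = -2
  [I]: (2)·0+(-1)·0+(2)·0+(-2)·0 = 0
  [Θ]: (2)·0+(-1)·0+(2)·0+(-2)·0 = 0
⇒ M^-1 T^-2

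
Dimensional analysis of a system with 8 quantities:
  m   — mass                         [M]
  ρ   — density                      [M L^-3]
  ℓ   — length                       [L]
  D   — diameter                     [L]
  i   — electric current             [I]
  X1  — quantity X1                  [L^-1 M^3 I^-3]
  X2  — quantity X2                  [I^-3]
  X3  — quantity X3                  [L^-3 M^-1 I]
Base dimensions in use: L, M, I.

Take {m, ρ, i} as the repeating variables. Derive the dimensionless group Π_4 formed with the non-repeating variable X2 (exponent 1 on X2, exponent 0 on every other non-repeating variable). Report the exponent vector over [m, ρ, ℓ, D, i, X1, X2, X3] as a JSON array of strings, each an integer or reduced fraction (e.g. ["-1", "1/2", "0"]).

Write exponents as rows L,M,I / cols m,ρ,ℓ,D,i,X1,X2,X3:
  L: [ 0 -3  1  1  0 -1  0 -3]
  M: [ 1  1  0  0  0  3  0 -1]
  I: [ 0  0  0  0  1 -3 -3  1]
Row reduction gives pivot columns m,ρ,i; rank = 3
Repeat: m,ρ,i; free: ℓ,D,X1,X2,X3
RREF:
  r0: [   1    0  1/3  1/3    0  8/3    0   -2]
  r1: [   0    1 -1/3 -1/3    0  1/3    0    1]
  r2: [   0    0    0    0    1   -3   -3    1]
Fix exponent of X2 at 1, ℓ at 0, D at 0, X1 at 0, X3 at 0; solve each RREF row for its pivot's exponent:
  r0: exp(m) + (0)·1 = 0 ⇒ exp(m) = 0
  r1: exp(ρ) + (0)·1 = 0 ⇒ exp(ρ) = 0
  r2: exp(i) + (-3)·1 = 0 ⇒ exp(i) = 3
Π_4 = i^3 · X2

["0", "0", "0", "0", "3", "0", "1", "0"]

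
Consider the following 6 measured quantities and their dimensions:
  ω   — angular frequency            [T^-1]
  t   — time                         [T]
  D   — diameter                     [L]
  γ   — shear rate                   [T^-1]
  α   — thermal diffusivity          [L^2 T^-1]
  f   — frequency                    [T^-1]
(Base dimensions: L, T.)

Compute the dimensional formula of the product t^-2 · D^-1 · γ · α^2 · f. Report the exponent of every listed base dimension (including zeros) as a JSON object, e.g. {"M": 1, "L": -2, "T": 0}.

{"L": 3, "T": -6}

Exponent matrix [L,T] × [ω,t,D,γ,α,f]:
  L: [ 0  0  1  0  2  0]
  T: [-1  1  0 -1 -1 -1]
  [L]: (-2)·0+(-1)·1+(1)·0+(2)·2+(1)·0 = 3
  [T]: (-2)·1+(-1)·0+(1)·-1+(2)·-1+(1)·-1 = -6
⇒ L^3 T^-6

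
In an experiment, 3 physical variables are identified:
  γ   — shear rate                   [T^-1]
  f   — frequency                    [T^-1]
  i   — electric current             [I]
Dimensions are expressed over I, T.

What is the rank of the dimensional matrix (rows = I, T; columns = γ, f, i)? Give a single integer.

2

Exponent matrix [I,T] × [γ,f,i]:
  I: [ 0  0  1]
  T: [-1 -1  0]
Row reduction gives pivot columns γ,i; rank = 2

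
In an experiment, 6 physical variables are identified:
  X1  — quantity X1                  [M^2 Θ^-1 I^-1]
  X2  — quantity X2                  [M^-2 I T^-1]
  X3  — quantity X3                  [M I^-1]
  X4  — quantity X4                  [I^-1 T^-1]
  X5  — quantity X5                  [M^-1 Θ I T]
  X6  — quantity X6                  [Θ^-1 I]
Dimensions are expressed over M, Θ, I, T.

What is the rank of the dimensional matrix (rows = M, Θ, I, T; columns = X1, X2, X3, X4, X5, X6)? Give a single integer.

3

Exponent matrix [M,Θ,I,T] × [X1,X2,X3,X4,X5,X6]:
  M: [ 2 -2  1  0 -1  0]
  Θ: [-1  0  0  0  1 -1]
  I: [-1  1 -1 -1  1  1]
  T: [ 0 -1  0 -1  1  0]
Row reduction gives pivot columns X1,X2,X3; rank = 3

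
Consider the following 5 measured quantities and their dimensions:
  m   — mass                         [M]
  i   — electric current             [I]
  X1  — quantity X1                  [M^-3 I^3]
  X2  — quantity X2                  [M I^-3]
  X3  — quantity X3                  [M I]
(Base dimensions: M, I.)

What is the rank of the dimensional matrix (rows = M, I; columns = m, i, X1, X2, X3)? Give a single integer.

2

Write exponents as rows M,I / cols m,i,X1,X2,X3:
  M: [ 1  0 -3  1  1]
  I: [ 0  1  3 -3  1]
RREF → pivots at {m,i} ⇒ r = 2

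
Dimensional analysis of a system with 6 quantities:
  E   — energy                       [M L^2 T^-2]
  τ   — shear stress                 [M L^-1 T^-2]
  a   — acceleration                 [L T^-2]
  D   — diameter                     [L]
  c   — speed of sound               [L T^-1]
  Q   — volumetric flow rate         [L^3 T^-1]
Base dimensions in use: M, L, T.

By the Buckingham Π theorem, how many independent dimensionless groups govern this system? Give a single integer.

3

Exponent matrix [M,L,T] × [E,τ,a,D,c,Q]:
  M: [ 1  1  0  0  0  0]
  L: [ 2 -1  1  1  1  3]
  T: [-2 -2 -2  0 -1 -1]
Row reduction gives pivot columns E,τ,a; rank = 3
n=6, r=3 ⇒ 3 dimensionless groups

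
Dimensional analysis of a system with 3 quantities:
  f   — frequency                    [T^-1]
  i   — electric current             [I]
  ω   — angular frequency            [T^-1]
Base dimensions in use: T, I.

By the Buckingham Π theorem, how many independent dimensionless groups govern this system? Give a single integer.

Exponent matrix [T,I] × [f,i,ω]:
  T: [-1  0 -1]
  I: [ 0  1  0]
Row reduction gives pivot columns f,i; rank = 2
n=3, r=2 ⇒ 1 dimensionless group

1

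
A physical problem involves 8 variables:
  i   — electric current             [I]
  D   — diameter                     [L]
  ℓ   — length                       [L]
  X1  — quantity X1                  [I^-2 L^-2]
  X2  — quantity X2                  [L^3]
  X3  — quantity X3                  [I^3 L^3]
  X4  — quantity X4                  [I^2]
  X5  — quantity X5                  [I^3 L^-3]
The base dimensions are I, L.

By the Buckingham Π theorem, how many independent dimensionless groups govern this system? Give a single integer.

6

Write exponents as rows I,L / cols i,D,ℓ,X1,X2,X3,X4,X5:
  I: [ 1  0  0 -2  0  3  2  3]
  L: [ 0  1  1 -2  3  3  0 -3]
Row reduction gives pivot columns i,D; rank = 2
n=8, r=2 ⇒ 6 dimensionless groups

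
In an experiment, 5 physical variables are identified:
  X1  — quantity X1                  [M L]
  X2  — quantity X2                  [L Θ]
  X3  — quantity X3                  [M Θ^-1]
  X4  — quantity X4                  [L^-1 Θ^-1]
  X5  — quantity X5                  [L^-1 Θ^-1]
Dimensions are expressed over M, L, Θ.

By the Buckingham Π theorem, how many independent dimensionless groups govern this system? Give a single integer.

Write exponents as rows M,L,Θ / cols X1,X2,X3,X4,X5:
  M: [ 1  0  1  0  0]
  L: [ 1  1  0 -1 -1]
  Θ: [ 0  1 -1 -1 -1]
RREF → pivots at {X1,X2} ⇒ r = 2
n=5, r=2 ⇒ 3 dimensionless groups

3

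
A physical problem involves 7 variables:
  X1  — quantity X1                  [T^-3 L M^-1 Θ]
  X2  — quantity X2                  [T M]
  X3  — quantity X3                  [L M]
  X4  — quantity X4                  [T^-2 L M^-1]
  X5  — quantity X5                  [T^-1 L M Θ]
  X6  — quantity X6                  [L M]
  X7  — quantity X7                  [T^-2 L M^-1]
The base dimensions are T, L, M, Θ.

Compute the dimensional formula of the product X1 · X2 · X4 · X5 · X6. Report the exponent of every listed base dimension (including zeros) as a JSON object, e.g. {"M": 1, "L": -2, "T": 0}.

{"T": -5, "L": 4, "M": 1, "Θ": 2}

Exponent matrix [T,L,M,Θ] × [X1,X2,X3,X4,X5,X6,X7]:
  T: [-3  1  0 -2 -1  0 -2]
  L: [ 1  0  1  1  1  1  1]
  M: [-1  1  1 -1  1  1 -1]
  Θ: [ 1  0  0  0  1  0  0]
  [T]: (1)·-3+(1)·1+(1)·-2+(1)·-1+(1)·0 = -5
  [L]: (1)·1+(1)·0+(1)·1+(1)·1+(1)·1 = 4
  [M]: (1)·-1+(1)·1+(1)·-1+(1)·1+(1)·1 = 1
  [Θ]: (1)·1+(1)·0+(1)·0+(1)·1+(1)·0 = 2
⇒ T^-5 L^4 M Θ^2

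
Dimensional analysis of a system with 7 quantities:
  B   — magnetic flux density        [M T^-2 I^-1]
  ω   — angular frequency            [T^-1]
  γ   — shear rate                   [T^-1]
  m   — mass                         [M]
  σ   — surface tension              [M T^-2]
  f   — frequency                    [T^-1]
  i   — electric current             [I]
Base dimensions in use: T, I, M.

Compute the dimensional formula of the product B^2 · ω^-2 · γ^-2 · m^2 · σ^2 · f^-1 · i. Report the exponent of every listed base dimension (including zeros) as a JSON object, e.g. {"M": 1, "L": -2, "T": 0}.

Exponent matrix [T,I,M] × [B,ω,γ,m,σ,f,i]:
  T: [-2 -1 -1  0 -2 -1  0]
  I: [-1  0  0  0  0  0  1]
  M: [ 1  0  0  1  1  0  0]
  [T]: (2)·-2+(-2)·-1+(-2)·-1+(2)·0+(2)·-2+(-1)·-1+(1)·0 = -3
  [I]: (2)·-1+(-2)·0+(-2)·0+(2)·0+(2)·0+(-1)·0+(1)·1 = -1
  [M]: (2)·1+(-2)·0+(-2)·0+(2)·1+(2)·1+(-1)·0+(1)·0 = 6
⇒ T^-3 I^-1 M^6

{"T": -3, "I": -1, "M": 6}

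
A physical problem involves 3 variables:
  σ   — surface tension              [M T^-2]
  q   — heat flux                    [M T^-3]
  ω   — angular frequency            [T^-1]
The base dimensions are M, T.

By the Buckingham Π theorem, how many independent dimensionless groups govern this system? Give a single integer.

Exponent matrix [M,T] × [σ,q,ω]:
  M: [ 1  1  0]
  T: [-2 -3 -1]
RREF → pivots at {σ,q} ⇒ r = 2
Π count = n − r = 3 − 2 = 1

1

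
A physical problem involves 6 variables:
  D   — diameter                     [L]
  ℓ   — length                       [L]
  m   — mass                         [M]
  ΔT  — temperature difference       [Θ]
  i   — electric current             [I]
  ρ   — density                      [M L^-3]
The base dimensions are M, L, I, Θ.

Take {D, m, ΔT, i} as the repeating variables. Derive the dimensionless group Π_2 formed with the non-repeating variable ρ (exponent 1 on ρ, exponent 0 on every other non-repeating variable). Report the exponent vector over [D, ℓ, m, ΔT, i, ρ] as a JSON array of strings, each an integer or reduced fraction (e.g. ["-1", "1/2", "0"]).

["3", "0", "-1", "0", "0", "1"]

Dimensional matrix (M×L×I×Θ by D×ℓ×m×ΔT×i×ρ):
  M: [ 0  0  1  0  0  1]
  L: [ 1  1  0  0  0 -3]
  I: [ 0  0  0  0  1  0]
  Θ: [ 0  0  0  1  0  0]
RREF → pivots at {D,m,ΔT,i} ⇒ r = 4
Pivot set = {D,m,ΔT,i}, free = {ℓ,ρ}
RREF:
  r0: [   1    1    0    0    0   -3]
  r1: [   0    0    1    0    0    1]
  r2: [   0    0    0    1    0    0]
  r3: [   0    0    0    0    1    0]
Fix exponent of ρ at 1, ℓ at 0; solve each RREF row for its pivot's exponent:
  r0: exp(D) + (-3)·1 = 0 ⇒ exp(D) = 3
  r1: exp(m) + (1)·1 = 0 ⇒ exp(m) = -1
  r2: exp(ΔT) + (0)·1 = 0 ⇒ exp(ΔT) = 0
  r3: exp(i) + (0)·1 = 0 ⇒ exp(i) = 0
Π_2 = D^3 · m^-1 · ρ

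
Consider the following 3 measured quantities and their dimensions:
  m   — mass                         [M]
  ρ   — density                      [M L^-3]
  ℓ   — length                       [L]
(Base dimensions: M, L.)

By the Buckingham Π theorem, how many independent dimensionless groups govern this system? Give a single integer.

1

Write exponents as rows M,L / cols m,ρ,ℓ:
  M: [ 1  1  0]
  L: [ 0 -3  1]
Echelon form has 2 nonzero rows (pivots: m,ρ)
n=3, r=2 ⇒ 1 dimensionless group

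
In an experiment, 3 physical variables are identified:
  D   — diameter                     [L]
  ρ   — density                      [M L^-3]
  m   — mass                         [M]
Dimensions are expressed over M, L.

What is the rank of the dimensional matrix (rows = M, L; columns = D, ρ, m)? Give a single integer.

2

Dimensional matrix (M×L by D×ρ×m):
  M: [ 0  1  1]
  L: [ 1 -3  0]
Row reduction gives pivot columns D,ρ; rank = 2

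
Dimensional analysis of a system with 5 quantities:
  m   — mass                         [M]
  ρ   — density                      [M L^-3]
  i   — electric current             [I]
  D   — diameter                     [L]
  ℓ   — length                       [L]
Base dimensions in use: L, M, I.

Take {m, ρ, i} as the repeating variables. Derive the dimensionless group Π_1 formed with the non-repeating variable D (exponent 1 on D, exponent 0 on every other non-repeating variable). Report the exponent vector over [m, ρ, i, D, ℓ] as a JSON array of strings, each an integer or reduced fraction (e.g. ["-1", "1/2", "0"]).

["-1/3", "1/3", "0", "1", "0"]

Dimensional matrix (L×M×I by m×ρ×i×D×ℓ):
  L: [ 0 -3  0  1  1]
  M: [ 1  1  0  0  0]
  I: [ 0  0  1  0  0]
Echelon form has 3 nonzero rows (pivots: m,ρ,i)
Repeat: m,ρ,i; free: D,ℓ
RREF:
  r0: [   1    0    0  1/3  1/3]
  r1: [   0    1    0 -1/3 -1/3]
  r2: [   0    0    1    0    0]
Fix exponent of D at 1, ℓ at 0; solve each RREF row for its pivot's exponent:
  r0: exp(m) + (1/3)·1 = 0 ⇒ exp(m) = -1/3
  r1: exp(ρ) + (-1/3)·1 = 0 ⇒ exp(ρ) = 1/3
  r2: exp(i) + (0)·1 = 0 ⇒ exp(i) = 0
Π_1 = m^(-1/3) · ρ^(1/3) · D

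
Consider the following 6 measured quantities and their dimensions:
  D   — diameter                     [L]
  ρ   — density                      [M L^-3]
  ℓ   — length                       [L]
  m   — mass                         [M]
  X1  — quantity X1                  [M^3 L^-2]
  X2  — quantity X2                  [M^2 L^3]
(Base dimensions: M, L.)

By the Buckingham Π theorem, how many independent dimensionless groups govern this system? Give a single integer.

4

Dimensional matrix (M×L by D×ρ×ℓ×m×X1×X2):
  M: [ 0  1  0  1  3  2]
  L: [ 1 -3  1  0 -2  3]
RREF → pivots at {D,ρ} ⇒ r = 2
Π count = n − r = 6 − 2 = 4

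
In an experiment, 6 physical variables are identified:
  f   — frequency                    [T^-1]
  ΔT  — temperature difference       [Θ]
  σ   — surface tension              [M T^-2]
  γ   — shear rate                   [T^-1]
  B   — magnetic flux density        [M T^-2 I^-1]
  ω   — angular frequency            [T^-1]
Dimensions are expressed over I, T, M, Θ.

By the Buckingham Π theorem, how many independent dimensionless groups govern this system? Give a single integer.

2

Dimensional matrix (I×T×M×Θ by f×ΔT×σ×γ×B×ω):
  I: [ 0  0  0  0 -1  0]
  T: [-1  0 -2 -1 -2 -1]
  M: [ 0  0  1  0  1  0]
  Θ: [ 0  1  0  0  0  0]
Row reduction gives pivot columns f,ΔT,σ,B; rank = 4
6 vars − rank 4 = 2 Π groups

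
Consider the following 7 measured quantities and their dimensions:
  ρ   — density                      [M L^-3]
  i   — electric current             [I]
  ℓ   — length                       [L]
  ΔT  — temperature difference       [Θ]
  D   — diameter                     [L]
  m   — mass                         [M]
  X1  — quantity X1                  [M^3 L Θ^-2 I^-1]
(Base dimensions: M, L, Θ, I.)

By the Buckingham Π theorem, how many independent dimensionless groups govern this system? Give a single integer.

3

Write exponents as rows M,L,Θ,I / cols ρ,i,ℓ,ΔT,D,m,X1:
  M: [ 1  0  0  0  0  1  3]
  L: [-3  0  1  0  1  0  1]
  Θ: [ 0  0  0  1  0  0 -2]
  I: [ 0  1  0  0  0  0 -1]
Echelon form has 4 nonzero rows (pivots: ρ,i,ℓ,ΔT)
n=7, r=4 ⇒ 3 dimensionless groups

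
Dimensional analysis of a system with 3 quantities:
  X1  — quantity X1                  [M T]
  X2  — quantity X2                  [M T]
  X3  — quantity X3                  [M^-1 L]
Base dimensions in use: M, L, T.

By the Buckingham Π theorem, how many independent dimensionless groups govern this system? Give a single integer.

Exponent matrix [M,L,T] × [X1,X2,X3]:
  M: [ 1  1 -1]
  L: [ 0  0  1]
  T: [ 1  1  0]
Row reduction gives pivot columns X1,X3; rank = 2
Π count = n − r = 3 − 2 = 1

1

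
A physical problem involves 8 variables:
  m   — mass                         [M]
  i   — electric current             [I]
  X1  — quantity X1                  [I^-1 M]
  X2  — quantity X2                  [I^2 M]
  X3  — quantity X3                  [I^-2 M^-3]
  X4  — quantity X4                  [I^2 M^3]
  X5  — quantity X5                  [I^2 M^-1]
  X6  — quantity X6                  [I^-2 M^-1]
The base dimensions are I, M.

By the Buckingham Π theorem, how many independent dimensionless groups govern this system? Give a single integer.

6

Write exponents as rows I,M / cols m,i,X1,X2,X3,X4,X5,X6:
  I: [ 0  1 -1  2 -2  2  2 -2]
  M: [ 1  0  1  1 -3  3 -1 -1]
RREF → pivots at {m,i} ⇒ r = 2
Π count = n − r = 8 − 2 = 6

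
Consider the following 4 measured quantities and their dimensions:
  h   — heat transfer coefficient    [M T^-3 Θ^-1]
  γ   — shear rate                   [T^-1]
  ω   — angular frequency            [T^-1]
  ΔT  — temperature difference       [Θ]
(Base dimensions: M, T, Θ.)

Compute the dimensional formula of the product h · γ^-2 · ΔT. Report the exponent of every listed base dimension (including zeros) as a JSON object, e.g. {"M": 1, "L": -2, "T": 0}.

{"M": 1, "T": -1, "Θ": 0}

Write exponents as rows M,T,Θ / cols h,γ,ω,ΔT:
  M: [ 1  0  0  0]
  T: [-3 -1 -1  0]
  Θ: [-1  0  0  1]
  [M]: (1)·1+(-2)·0+(1)·0 = 1
  [T]: (1)·-3+(-2)·-1+(1)·0 = -1
  [Θ]: (1)·-1+(-2)·0+(1)·1 = 0
⇒ M T^-1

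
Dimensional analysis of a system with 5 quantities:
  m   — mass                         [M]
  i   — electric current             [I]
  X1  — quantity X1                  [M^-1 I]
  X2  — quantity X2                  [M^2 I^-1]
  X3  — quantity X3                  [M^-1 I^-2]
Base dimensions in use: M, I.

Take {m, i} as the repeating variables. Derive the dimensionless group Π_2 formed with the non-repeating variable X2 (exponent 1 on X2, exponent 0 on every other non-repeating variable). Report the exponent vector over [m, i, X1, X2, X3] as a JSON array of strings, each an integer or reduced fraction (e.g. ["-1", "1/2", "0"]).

Exponent matrix [M,I] × [m,i,X1,X2,X3]:
  M: [ 1  0 -1  2 -1]
  I: [ 0  1  1 -1 -2]
RREF → pivots at {m,i} ⇒ r = 2
Repeat: m,i; free: X1,X2,X3
RREF:
  r0: [   1    0   -1    2   -1]
  r1: [   0    1    1   -1   -2]
Fix exponent of X2 at 1, X1 at 0, X3 at 0; solve each RREF row for its pivot's exponent:
  r0: exp(m) + (2)·1 = 0 ⇒ exp(m) = -2
  r1: exp(i) + (-1)·1 = 0 ⇒ exp(i) = 1
Π_2 = m^-2 · i · X2

["-2", "1", "0", "1", "0"]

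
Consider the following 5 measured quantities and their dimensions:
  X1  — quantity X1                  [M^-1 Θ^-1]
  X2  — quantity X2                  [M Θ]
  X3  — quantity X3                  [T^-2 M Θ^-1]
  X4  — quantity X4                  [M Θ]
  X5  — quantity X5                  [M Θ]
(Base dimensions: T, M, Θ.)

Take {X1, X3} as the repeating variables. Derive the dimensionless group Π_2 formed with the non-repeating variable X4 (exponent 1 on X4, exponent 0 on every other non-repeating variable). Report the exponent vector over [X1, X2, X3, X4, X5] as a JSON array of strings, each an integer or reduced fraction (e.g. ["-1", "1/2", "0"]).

["1", "0", "0", "1", "0"]

Exponent matrix [T,M,Θ] × [X1,X2,X3,X4,X5]:
  T: [ 0  0 -2  0  0]
  M: [-1  1  1  1  1]
  Θ: [-1  1 -1  1  1]
Row reduction gives pivot columns X1,X3; rank = 2
Repeat: X1,X3; free: X2,X4,X5
RREF:
  r0: [   1   -1    0   -1   -1]
  r1: [   0    0    1    0    0]
  r2: [   0    0    0    0    0]
Fix exponent of X4 at 1, X2 at 0, X5 at 0; solve each RREF row for its pivot's exponent:
  r0: exp(X1) + (-1)·1 = 0 ⇒ exp(X1) = 1
  r1: exp(X3) + (0)·1 = 0 ⇒ exp(X3) = 0
Π_2 = X1 · X4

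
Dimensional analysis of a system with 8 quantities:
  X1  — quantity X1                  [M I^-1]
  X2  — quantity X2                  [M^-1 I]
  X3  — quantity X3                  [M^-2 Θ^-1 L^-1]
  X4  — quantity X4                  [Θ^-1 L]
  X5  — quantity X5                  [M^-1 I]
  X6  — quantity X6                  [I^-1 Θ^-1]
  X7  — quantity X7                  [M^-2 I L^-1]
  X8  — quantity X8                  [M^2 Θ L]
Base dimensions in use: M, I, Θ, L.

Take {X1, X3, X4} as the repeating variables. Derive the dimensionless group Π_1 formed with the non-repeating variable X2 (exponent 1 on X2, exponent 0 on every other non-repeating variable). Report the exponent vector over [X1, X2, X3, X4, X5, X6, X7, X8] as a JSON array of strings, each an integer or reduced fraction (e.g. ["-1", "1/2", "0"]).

["1", "1", "0", "0", "0", "0", "0", "0"]

Dimensional matrix (M×I×Θ×L by X1×X2×X3×X4×X5×X6×X7×X8):
  M: [ 1 -1 -2  0 -1  0 -2  2]
  I: [-1  1  0  0  1 -1  1  0]
  Θ: [ 0  0 -1 -1  0 -1  0  1]
  L: [ 0  0 -1  1  0  0 -1  1]
RREF → pivots at {X1,X3,X4} ⇒ r = 3
Repeat: X1,X3,X4; free: X2,X5,X6,X7,X8
RREF:
  r0: [   1   -1    0    0   -1    1   -1    0]
  r1: [   0    0    1    0    0  1/2  1/2   -1]
  r2: [   0    0    0    1    0  1/2 -1/2    0]
  r3: [   0    0    0    0    0    0    0    0]
Fix exponent of X2 at 1, X5 at 0, X6 at 0, X7 at 0, X8 at 0; solve each RREF row for its pivot's exponent:
  r0: exp(X1) + (-1)·1 = 0 ⇒ exp(X1) = 1
  r1: exp(X3) + (0)·1 = 0 ⇒ exp(X3) = 0
  r2: exp(X4) + (0)·1 = 0 ⇒ exp(X4) = 0
Π_1 = X1 · X2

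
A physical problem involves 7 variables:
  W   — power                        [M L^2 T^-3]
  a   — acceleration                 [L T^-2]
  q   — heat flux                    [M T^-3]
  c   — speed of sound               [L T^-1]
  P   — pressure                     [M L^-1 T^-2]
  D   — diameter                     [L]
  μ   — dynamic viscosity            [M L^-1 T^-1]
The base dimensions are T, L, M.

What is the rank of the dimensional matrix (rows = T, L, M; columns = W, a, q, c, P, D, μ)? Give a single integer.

Exponent matrix [T,L,M] × [W,a,q,c,P,D,μ]:
  T: [-3 -2 -3 -1 -2  0 -1]
  L: [ 2  1  0  1 -1  1 -1]
  M: [ 1  0  1  0  1  0  1]
RREF → pivots at {W,a,q} ⇒ r = 3

3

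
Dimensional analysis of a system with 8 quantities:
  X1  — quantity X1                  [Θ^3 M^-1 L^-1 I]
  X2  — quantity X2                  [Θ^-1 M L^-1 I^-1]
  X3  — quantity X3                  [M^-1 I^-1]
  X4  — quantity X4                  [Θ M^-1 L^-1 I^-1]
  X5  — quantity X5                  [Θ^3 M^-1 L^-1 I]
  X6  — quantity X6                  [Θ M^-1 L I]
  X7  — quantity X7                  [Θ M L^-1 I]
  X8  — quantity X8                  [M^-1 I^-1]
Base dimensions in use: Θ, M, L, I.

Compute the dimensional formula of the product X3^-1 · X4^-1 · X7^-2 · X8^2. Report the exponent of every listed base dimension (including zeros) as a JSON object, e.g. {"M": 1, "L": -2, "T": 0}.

{"Θ": -3, "M": -2, "L": 3, "I": -2}

Write exponents as rows Θ,M,L,I / cols X1,X2,X3,X4,X5,X6,X7,X8:
  Θ: [ 3 -1  0  1  3  1  1  0]
  M: [-1  1 -1 -1 -1 -1  1 -1]
  L: [-1 -1  0 -1 -1  1 -1  0]
  I: [ 1 -1 -1 -1  1  1  1 -1]
  [Θ]: (-1)·0+(-1)·1+(-2)·1+(2)·0 = -3
  [M]: (-1)·-1+(-1)·-1+(-2)·1+(2)·-1 = -2
  [L]: (-1)·0+(-1)·-1+(-2)·-1+(2)·0 = 3
  [I]: (-1)·-1+(-1)·-1+(-2)·1+(2)·-1 = -2
⇒ Θ^-3 M^-2 L^3 I^-2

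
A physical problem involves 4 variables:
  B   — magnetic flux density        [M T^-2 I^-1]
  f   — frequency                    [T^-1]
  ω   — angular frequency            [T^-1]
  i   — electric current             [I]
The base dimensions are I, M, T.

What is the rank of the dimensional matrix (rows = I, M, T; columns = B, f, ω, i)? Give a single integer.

3

Dimensional matrix (I×M×T by B×f×ω×i):
  I: [-1  0  0  1]
  M: [ 1  0  0  0]
  T: [-2 -1 -1  0]
Row reduction gives pivot columns B,f,i; rank = 3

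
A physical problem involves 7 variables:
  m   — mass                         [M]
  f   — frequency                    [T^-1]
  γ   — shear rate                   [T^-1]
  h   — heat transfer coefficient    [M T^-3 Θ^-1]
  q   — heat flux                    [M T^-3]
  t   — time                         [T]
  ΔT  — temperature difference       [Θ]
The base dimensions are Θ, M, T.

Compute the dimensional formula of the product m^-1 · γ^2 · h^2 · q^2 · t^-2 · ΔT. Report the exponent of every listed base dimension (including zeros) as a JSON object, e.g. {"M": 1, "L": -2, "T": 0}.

Dimensional matrix (Θ×M×T by m×f×γ×h×q×t×ΔT):
  Θ: [ 0  0  0 -1  0  0  1]
  M: [ 1  0  0  1  1  0  0]
  T: [ 0 -1 -1 -3 -3  1  0]
  [Θ]: (-1)·0+(2)·0+(2)·-1+(2)·0+(-2)·0+(1)·1 = -1
  [M]: (-1)·1+(2)·0+(2)·1+(2)·1+(-2)·0+(1)·0 = 3
  [T]: (-1)·0+(2)·-1+(2)·-3+(2)·-3+(-2)·1+(1)·0 = -16
⇒ Θ^-1 M^3 T^-16

{"Θ": -1, "M": 3, "T": -16}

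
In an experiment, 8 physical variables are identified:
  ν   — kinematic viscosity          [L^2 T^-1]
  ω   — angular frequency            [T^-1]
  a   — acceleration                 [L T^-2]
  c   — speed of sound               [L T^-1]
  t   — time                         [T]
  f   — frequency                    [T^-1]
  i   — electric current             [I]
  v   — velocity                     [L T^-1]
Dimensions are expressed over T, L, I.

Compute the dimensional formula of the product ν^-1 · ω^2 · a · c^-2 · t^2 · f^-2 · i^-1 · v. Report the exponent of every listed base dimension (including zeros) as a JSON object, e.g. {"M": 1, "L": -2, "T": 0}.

Dimensional matrix (T×L×I by ν×ω×a×c×t×f×i×v):
  T: [-1 -1 -2 -1  1 -1  0 -1]
  L: [ 2  0  1  1  0  0  0  1]
  I: [ 0  0  0  0  0  0  1  0]
  [T]: (-1)·-1+(2)·-1+(1)·-2+(-2)·-1+(2)·1+(-2)·-1+(-1)·0+(1)·-1 = 2
  [L]: (-1)·2+(2)·0+(1)·1+(-2)·1+(2)·0+(-2)·0+(-1)·0+(1)·1 = -2
  [I]: (-1)·0+(2)·0+(1)·0+(-2)·0+(2)·0+(-2)·0+(-1)·1+(1)·0 = -1
⇒ T^2 L^-2 I^-1

{"T": 2, "L": -2, "I": -1}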